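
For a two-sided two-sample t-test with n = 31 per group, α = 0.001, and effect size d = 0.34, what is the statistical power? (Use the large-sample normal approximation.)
Power ≈ 0.03

Power calculation (two-sample t-test, normal approximation):
z_β = d · √(n/2) - z_{α/2}
z_β = 0.34 · √(31/2) - 3.291
z_β = 0.34 · 3.937 - 3.291
z_β = -1.952

Power = Φ(z_β) = Φ(-1.952) ≈ 0.025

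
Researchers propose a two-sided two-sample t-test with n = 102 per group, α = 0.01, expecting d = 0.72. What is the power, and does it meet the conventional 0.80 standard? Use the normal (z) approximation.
Power ≈ 0.99; the study is adequately powered (power ≥ 0.80)

Power calculation (two-sample t-test, normal approximation):
z_β = d · √(n/2) - z_{α/2}
z_β = 0.72 · √(102/2) - 2.576
z_β = 0.72 · 7.141 - 2.576
z_β = 2.566

Power = Φ(z_β) = Φ(2.566) ≈ 0.995

Effect size d = 0.72 is medium by Cohen's convention (0.2/0.5/0.8).

Threshold: power ≥ 0.80 is conventionally adequate.
Power ≈ 0.99 → the study is adequately powered (power ≥ 0.80).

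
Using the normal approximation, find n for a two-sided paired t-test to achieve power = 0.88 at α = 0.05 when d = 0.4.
n = 62 pairs

Sample size formula (paired t-test, normal approximation):
n = ((z_{α/2} + z_β) / d)²

z_{α/2} = 1.960 (for α = 0.05, two-sided)
z_β = 1.175 (for power = 0.88)
d = 0.4

n = ((1.960 + 1.175) / 0.4)²
n = (7.838)²
n ≈ 61.43
Round up to the next whole number: n = 62 pairs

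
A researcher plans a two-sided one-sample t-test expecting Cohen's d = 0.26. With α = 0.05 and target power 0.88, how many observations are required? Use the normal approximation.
n = 146

Sample size formula (one-sample t-test, normal approximation):
n = ((z_{α/2} + z_β) / d)²

z_{α/2} = 1.960 (for α = 0.05, two-sided)
z_β = 1.175 (for power = 0.88)
d = 0.26

n = ((1.960 + 1.175) / 0.26)²
n = (12.058)²
n ≈ 145.40
Round up to the next whole number: n = 146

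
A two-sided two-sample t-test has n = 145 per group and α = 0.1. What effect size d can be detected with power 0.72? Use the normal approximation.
d ≈ 0.26

Minimum detectable effect (two-sample t-test, normal approximation):
d = (z_{α/2} + z_β) / √(n/2)
d = (1.645 + 0.583) / √(145/2)
d = 2.228 / 8.515
d ≈ 0.26

By Cohen's convention (0.2 small / 0.5 medium / 0.8 large): small effect.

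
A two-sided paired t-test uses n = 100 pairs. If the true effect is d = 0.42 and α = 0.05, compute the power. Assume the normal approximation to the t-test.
Power ≈ 0.99

Power calculation (paired t-test, normal approximation):
z_β = d · √n - z_{α/2}
z_β = 0.42 · √100 - 1.960
z_β = 0.42 · 10.000 - 1.960
z_β = 2.240

Power = Φ(z_β) = Φ(2.240) ≈ 0.987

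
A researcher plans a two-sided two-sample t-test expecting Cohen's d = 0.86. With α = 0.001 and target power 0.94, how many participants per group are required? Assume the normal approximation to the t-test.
n = 64 per group

Sample size formula (two-sample t-test, normal approximation):
n = 2 · ((z_{α/2} + z_β) / d)²

z_{α/2} = 3.291 (for α = 0.001, two-sided)
z_β = 1.555 (for power = 0.94)
d = 0.86

n = 2 · ((3.291 + 1.555) / 0.86)²
n = 2 · (5.635)²
n ≈ 63.51
Round up to the next whole number: n = 64 per group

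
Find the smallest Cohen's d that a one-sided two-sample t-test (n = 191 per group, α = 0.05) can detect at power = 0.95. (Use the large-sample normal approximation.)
d ≈ 0.34

Minimum detectable effect (two-sample t-test, normal approximation):
d = (z_α + z_β) / √(n/2)
d = (1.645 + 1.645) / √(191/2)
d = 3.290 / 9.772
d ≈ 0.34

By Cohen's convention (0.2 small / 0.5 medium / 0.8 large): small effect.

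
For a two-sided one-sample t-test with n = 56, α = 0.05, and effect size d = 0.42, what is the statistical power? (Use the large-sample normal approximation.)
Power ≈ 0.88

Power calculation (one-sample t-test, normal approximation):
z_β = d · √n - z_{α/2}
z_β = 0.42 · √56 - 1.960
z_β = 0.42 · 7.483 - 1.960
z_β = 1.183

Power = Φ(z_β) = Φ(1.183) ≈ 0.882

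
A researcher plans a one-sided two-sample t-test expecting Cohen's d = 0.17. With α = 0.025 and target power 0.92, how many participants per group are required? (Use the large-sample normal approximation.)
n = 784 per group

Sample size formula (two-sample t-test, normal approximation):
n = 2 · ((z_α + z_β) / d)²

z_α = 1.960 (for α = 0.025, one-sided)
z_β = 1.405 (for power = 0.92)
d = 0.17

n = 2 · ((1.960 + 1.405) / 0.17)²
n = 2 · (19.794)²
n ≈ 783.60
Round up to the next whole number: n = 784 per group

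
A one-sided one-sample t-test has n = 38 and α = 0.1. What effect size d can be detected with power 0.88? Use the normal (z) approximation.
d ≈ 0.40

Minimum detectable effect (one-sample t-test, normal approximation):
d = (z_α + z_β) / √n
d = (1.282 + 1.175) / √38
d = 2.457 / 6.164
d ≈ 0.40

By Cohen's convention (0.2 small / 0.5 medium / 0.8 large): small effect.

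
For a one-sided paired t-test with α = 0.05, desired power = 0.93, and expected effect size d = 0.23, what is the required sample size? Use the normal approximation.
n = 185 pairs

Sample size formula (paired t-test, normal approximation):
n = ((z_α + z_β) / d)²

z_α = 1.645 (for α = 0.05, one-sided)
z_β = 1.476 (for power = 0.93)
d = 0.23

n = ((1.645 + 1.476) / 0.23)²
n = (13.570)²
n ≈ 184.14
Round up to the next whole number: n = 185 pairs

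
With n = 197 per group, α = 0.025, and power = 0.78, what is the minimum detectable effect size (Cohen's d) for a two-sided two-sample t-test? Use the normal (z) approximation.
d ≈ 0.30

Minimum detectable effect (two-sample t-test, normal approximation):
d = (z_{α/2} + z_β) / √(n/2)
d = (2.241 + 0.772) / √(197/2)
d = 3.014 / 9.925
d ≈ 0.30

By Cohen's convention (0.2 small / 0.5 medium / 0.8 large): small effect.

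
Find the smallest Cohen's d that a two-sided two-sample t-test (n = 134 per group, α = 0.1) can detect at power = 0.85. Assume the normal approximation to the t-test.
d ≈ 0.33

Minimum detectable effect (two-sample t-test, normal approximation):
d = (z_{α/2} + z_β) / √(n/2)
d = (1.645 + 1.036) / √(134/2)
d = 2.681 / 8.185
d ≈ 0.33

By Cohen's convention (0.2 small / 0.5 medium / 0.8 large): small effect.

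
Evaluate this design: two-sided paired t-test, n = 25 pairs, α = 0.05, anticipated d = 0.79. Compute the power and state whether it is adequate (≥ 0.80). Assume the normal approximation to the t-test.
Power ≈ 0.98; the study is adequately powered (power ≥ 0.80)

Power calculation (paired t-test, normal approximation):
z_β = d · √n - z_{α/2}
z_β = 0.79 · √25 - 1.960
z_β = 0.79 · 5.000 - 1.960
z_β = 1.990

Power = Φ(z_β) = Φ(1.990) ≈ 0.977

Effect size d = 0.79 is medium by Cohen's convention (0.2/0.5/0.8).

Threshold: power ≥ 0.80 is conventionally adequate.
Power ≈ 0.98 → the study is adequately powered (power ≥ 0.80).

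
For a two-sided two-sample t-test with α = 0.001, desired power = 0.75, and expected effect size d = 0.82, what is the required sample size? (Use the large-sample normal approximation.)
n = 47 per group

Sample size formula (two-sample t-test, normal approximation):
n = 2 · ((z_{α/2} + z_β) / d)²

z_{α/2} = 3.291 (for α = 0.001, two-sided)
z_β = 0.674 (for power = 0.75)
d = 0.82

n = 2 · ((3.291 + 0.674) / 0.82)²
n = 2 · (4.835)²
n ≈ 46.75
Round up to the next whole number: n = 47 per group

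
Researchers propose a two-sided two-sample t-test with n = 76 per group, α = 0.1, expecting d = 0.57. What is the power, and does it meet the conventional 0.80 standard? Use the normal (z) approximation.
Power ≈ 0.97; the study is adequately powered (power ≥ 0.80)

Power calculation (two-sample t-test, normal approximation):
z_β = d · √(n/2) - z_{α/2}
z_β = 0.57 · √(76/2) - 1.645
z_β = 0.57 · 6.164 - 1.645
z_β = 1.869

Power = Φ(z_β) = Φ(1.869) ≈ 0.969

Effect size d = 0.57 is medium by Cohen's convention (0.2/0.5/0.8).

Threshold: power ≥ 0.80 is conventionally adequate.
Power ≈ 0.97 → the study is adequately powered (power ≥ 0.80).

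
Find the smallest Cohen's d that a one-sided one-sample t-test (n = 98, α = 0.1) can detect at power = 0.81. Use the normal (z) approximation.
d ≈ 0.22

Minimum detectable effect (one-sample t-test, normal approximation):
d = (z_α + z_β) / √n
d = (1.282 + 0.878) / √98
d = 2.159 / 9.899
d ≈ 0.22

By Cohen's convention (0.2 small / 0.5 medium / 0.8 large): small effect.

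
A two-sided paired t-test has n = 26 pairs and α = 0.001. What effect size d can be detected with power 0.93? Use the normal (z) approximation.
d ≈ 0.93

Minimum detectable effect (paired t-test, normal approximation):
d = (z_{α/2} + z_β) / √n
d = (3.291 + 1.476) / √26
d = 4.766 / 5.099
d ≈ 0.93

By Cohen's convention (0.2 small / 0.5 medium / 0.8 large): large effect.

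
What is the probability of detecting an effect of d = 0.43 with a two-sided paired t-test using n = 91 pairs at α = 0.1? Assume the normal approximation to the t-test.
Power ≈ 0.99

Power calculation (paired t-test, normal approximation):
z_β = d · √n - z_{α/2}
z_β = 0.43 · √91 - 1.645
z_β = 0.43 · 9.539 - 1.645
z_β = 2.457

Power = Φ(z_β) = Φ(2.457) ≈ 0.993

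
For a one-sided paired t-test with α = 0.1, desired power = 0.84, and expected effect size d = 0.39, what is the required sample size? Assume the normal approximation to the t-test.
n = 35 pairs

Sample size formula (paired t-test, normal approximation):
n = ((z_α + z_β) / d)²

z_α = 1.282 (for α = 0.1, one-sided)
z_β = 0.994 (for power = 0.84)
d = 0.39

n = ((1.282 + 0.994) / 0.39)²
n = (5.836)²
n ≈ 34.06
Round up to the next whole number: n = 35 pairs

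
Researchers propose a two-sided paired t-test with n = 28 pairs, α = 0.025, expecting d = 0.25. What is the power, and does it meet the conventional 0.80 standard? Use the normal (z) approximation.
Power ≈ 0.18; the study is underpowered (power < 0.80)

Power calculation (paired t-test, normal approximation):
z_β = d · √n - z_{α/2}
z_β = 0.25 · √28 - 2.241
z_β = 0.25 · 5.292 - 2.241
z_β = -0.919

Power = Φ(z_β) = Φ(-0.919) ≈ 0.179

Effect size d = 0.25 is small by Cohen's convention (0.2/0.5/0.8).

Threshold: power ≥ 0.80 is conventionally adequate.
Power ≈ 0.18 → the study is underpowered (power < 0.80).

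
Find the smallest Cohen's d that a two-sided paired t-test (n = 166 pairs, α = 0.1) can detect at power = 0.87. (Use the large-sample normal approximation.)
d ≈ 0.22

Minimum detectable effect (paired t-test, normal approximation):
d = (z_{α/2} + z_β) / √n
d = (1.645 + 1.126) / √166
d = 2.771 / 12.884
d ≈ 0.22

By Cohen's convention (0.2 small / 0.5 medium / 0.8 large): small effect.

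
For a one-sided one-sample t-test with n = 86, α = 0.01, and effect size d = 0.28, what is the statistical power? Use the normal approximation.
Power ≈ 0.61

Power calculation (one-sample t-test, normal approximation):
z_β = d · √n - z_α
z_β = 0.28 · √86 - 2.326
z_β = 0.28 · 9.274 - 2.326
z_β = 0.270

Power = Φ(z_β) = Φ(0.270) ≈ 0.607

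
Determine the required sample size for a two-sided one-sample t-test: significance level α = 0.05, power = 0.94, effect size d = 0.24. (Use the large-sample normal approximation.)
n = 215

Sample size formula (one-sample t-test, normal approximation):
n = ((z_{α/2} + z_β) / d)²

z_{α/2} = 1.960 (for α = 0.05, two-sided)
z_β = 1.555 (for power = 0.94)
d = 0.24

n = ((1.960 + 1.555) / 0.24)²
n = (14.646)²
n ≈ 214.51
Round up to the next whole number: n = 215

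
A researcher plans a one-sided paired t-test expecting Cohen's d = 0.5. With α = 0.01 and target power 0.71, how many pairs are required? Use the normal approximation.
n = 34 pairs

Sample size formula (paired t-test, normal approximation):
n = ((z_α + z_β) / d)²

z_α = 2.326 (for α = 0.01, one-sided)
z_β = 0.553 (for power = 0.71)
d = 0.5

n = ((2.326 + 0.553) / 0.5)²
n = (5.758)²
n ≈ 33.15
Round up to the next whole number: n = 34 pairs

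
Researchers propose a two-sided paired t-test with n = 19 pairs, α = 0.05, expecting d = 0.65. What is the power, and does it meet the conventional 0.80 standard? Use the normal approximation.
Power ≈ 0.81; the study is adequately powered (power ≥ 0.80)

Power calculation (paired t-test, normal approximation):
z_β = d · √n - z_{α/2}
z_β = 0.65 · √19 - 1.960
z_β = 0.65 · 4.359 - 1.960
z_β = 0.873

Power = Φ(z_β) = Φ(0.873) ≈ 0.809

Effect size d = 0.65 is medium by Cohen's convention (0.2/0.5/0.8).

Threshold: power ≥ 0.80 is conventionally adequate.
Power ≈ 0.81 → the study is adequately powered (power ≥ 0.80).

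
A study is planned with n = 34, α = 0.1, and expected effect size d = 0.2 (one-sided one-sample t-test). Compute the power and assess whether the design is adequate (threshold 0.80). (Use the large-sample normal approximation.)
Power ≈ 0.45; the study is underpowered (power < 0.80)

Power calculation (one-sample t-test, normal approximation):
z_β = d · √n - z_α
z_β = 0.2 · √34 - 1.282
z_β = 0.2 · 5.831 - 1.282
z_β = -0.115

Power = Φ(z_β) = Φ(-0.115) ≈ 0.454

Effect size d = 0.2 is small by Cohen's convention (0.2/0.5/0.8).

Threshold: power ≥ 0.80 is conventionally adequate.
Power ≈ 0.45 → the study is underpowered (power < 0.80).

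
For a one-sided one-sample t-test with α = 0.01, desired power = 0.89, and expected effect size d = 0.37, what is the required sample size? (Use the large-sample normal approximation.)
n = 93

Sample size formula (one-sample t-test, normal approximation):
n = ((z_α + z_β) / d)²

z_α = 2.326 (for α = 0.01, one-sided)
z_β = 1.227 (for power = 0.89)
d = 0.37

n = ((2.326 + 1.227) / 0.37)²
n = (9.603)²
n ≈ 92.22
Round up to the next whole number: n = 93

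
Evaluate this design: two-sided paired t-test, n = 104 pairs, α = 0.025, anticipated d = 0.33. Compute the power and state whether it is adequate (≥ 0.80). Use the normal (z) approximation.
Power ≈ 0.87; the study is adequately powered (power ≥ 0.80)

Power calculation (paired t-test, normal approximation):
z_β = d · √n - z_{α/2}
z_β = 0.33 · √104 - 2.241
z_β = 0.33 · 10.198 - 2.241
z_β = 1.124

Power = Φ(z_β) = Φ(1.124) ≈ 0.869

Effect size d = 0.33 is small by Cohen's convention (0.2/0.5/0.8).

Threshold: power ≥ 0.80 is conventionally adequate.
Power ≈ 0.87 → the study is adequately powered (power ≥ 0.80).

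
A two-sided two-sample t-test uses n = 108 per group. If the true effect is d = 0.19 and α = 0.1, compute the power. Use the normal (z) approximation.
Power ≈ 0.40

Power calculation (two-sample t-test, normal approximation):
z_β = d · √(n/2) - z_{α/2}
z_β = 0.19 · √(108/2) - 1.645
z_β = 0.19 · 7.348 - 1.645
z_β = -0.249

Power = Φ(z_β) = Φ(-0.249) ≈ 0.402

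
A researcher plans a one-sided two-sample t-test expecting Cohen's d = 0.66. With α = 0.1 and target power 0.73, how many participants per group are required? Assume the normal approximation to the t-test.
n = 17 per group

Sample size formula (two-sample t-test, normal approximation):
n = 2 · ((z_α + z_β) / d)²

z_α = 1.282 (for α = 0.1, one-sided)
z_β = 0.613 (for power = 0.73)
d = 0.66

n = 2 · ((1.282 + 0.613) / 0.66)²
n = 2 · (2.871)²
n ≈ 16.49
Round up to the next whole number: n = 17 per group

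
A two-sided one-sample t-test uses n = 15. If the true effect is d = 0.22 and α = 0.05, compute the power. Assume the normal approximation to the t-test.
Power ≈ 0.13

Power calculation (one-sample t-test, normal approximation):
z_β = d · √n - z_{α/2}
z_β = 0.22 · √15 - 1.960
z_β = 0.22 · 3.873 - 1.960
z_β = -1.108

Power = Φ(z_β) = Φ(-1.108) ≈ 0.134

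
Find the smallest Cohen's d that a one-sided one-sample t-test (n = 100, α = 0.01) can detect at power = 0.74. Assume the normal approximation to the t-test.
d ≈ 0.30

Minimum detectable effect (one-sample t-test, normal approximation):
d = (z_α + z_β) / √n
d = (2.326 + 0.643) / √100
d = 2.970 / 10.000
d ≈ 0.30

By Cohen's convention (0.2 small / 0.5 medium / 0.8 large): small effect.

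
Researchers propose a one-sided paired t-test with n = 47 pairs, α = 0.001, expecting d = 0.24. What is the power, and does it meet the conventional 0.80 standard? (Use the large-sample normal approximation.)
Power ≈ 0.07; the study is underpowered (power < 0.80)

Power calculation (paired t-test, normal approximation):
z_β = d · √n - z_α
z_β = 0.24 · √47 - 3.090
z_β = 0.24 · 6.856 - 3.090
z_β = -1.445

Power = Φ(z_β) = Φ(-1.445) ≈ 0.074

Effect size d = 0.24 is small by Cohen's convention (0.2/0.5/0.8).

Threshold: power ≥ 0.80 is conventionally adequate.
Power ≈ 0.07 → the study is underpowered (power < 0.80).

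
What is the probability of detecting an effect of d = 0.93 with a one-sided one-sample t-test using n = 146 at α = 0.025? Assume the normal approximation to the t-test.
Power ≈ 1.00

Power calculation (one-sample t-test, normal approximation):
z_β = d · √n - z_α
z_β = 0.93 · √146 - 1.960
z_β = 0.93 · 12.083 - 1.960
z_β = 9.277

Power = Φ(z_β) = Φ(9.277) ≈ 1.000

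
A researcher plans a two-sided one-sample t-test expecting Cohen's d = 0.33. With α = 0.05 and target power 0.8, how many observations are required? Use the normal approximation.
n = 73

Sample size formula (one-sample t-test, normal approximation):
n = ((z_{α/2} + z_β) / d)²

z_{α/2} = 1.960 (for α = 0.05, two-sided)
z_β = 0.842 (for power = 0.8)
d = 0.33

n = ((1.960 + 0.842) / 0.33)²
n = (8.491)²
n ≈ 72.10
Round up to the next whole number: n = 73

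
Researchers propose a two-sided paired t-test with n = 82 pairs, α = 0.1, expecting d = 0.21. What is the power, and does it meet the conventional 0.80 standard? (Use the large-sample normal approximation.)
Power ≈ 0.60; the study is underpowered (power < 0.80)

Power calculation (paired t-test, normal approximation):
z_β = d · √n - z_{α/2}
z_β = 0.21 · √82 - 1.645
z_β = 0.21 · 9.055 - 1.645
z_β = 0.257

Power = Φ(z_β) = Φ(0.257) ≈ 0.601

Effect size d = 0.21 is small by Cohen's convention (0.2/0.5/0.8).

Threshold: power ≥ 0.80 is conventionally adequate.
Power ≈ 0.60 → the study is underpowered (power < 0.80).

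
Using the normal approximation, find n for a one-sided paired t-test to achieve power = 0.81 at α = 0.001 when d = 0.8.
n = 25 pairs

Sample size formula (paired t-test, normal approximation):
n = ((z_α + z_β) / d)²

z_α = 3.090 (for α = 0.001, one-sided)
z_β = 0.878 (for power = 0.81)
d = 0.8

n = ((3.090 + 0.878) / 0.8)²
n = (4.960)²
n ≈ 24.60
Round up to the next whole number: n = 25 pairs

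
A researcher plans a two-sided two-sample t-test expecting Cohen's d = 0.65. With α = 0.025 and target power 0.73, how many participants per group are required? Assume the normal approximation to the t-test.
n = 39 per group

Sample size formula (two-sample t-test, normal approximation):
n = 2 · ((z_{α/2} + z_β) / d)²

z_{α/2} = 2.241 (for α = 0.025, two-sided)
z_β = 0.613 (for power = 0.73)
d = 0.65

n = 2 · ((2.241 + 0.613) / 0.65)²
n = 2 · (4.391)²
n ≈ 38.56
Round up to the next whole number: n = 39 per group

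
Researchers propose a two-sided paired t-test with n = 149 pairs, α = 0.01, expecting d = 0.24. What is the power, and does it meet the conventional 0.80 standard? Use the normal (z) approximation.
Power ≈ 0.64; the study is underpowered (power < 0.80)

Power calculation (paired t-test, normal approximation):
z_β = d · √n - z_{α/2}
z_β = 0.24 · √149 - 2.576
z_β = 0.24 · 12.207 - 2.576
z_β = 0.354

Power = Φ(z_β) = Φ(0.354) ≈ 0.638

Effect size d = 0.24 is small by Cohen's convention (0.2/0.5/0.8).

Threshold: power ≥ 0.80 is conventionally adequate.
Power ≈ 0.64 → the study is underpowered (power < 0.80).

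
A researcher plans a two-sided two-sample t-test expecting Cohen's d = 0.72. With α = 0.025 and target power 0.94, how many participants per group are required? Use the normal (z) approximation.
n = 56 per group

Sample size formula (two-sample t-test, normal approximation):
n = 2 · ((z_{α/2} + z_β) / d)²

z_{α/2} = 2.241 (for α = 0.025, two-sided)
z_β = 1.555 (for power = 0.94)
d = 0.72

n = 2 · ((2.241 + 1.555) / 0.72)²
n = 2 · (5.272)²
n ≈ 55.59
Round up to the next whole number: n = 56 per group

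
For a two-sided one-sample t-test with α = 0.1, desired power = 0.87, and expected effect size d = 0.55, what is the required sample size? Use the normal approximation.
n = 26

Sample size formula (one-sample t-test, normal approximation):
n = ((z_{α/2} + z_β) / d)²

z_{α/2} = 1.645 (for α = 0.1, two-sided)
z_β = 1.126 (for power = 0.87)
d = 0.55

n = ((1.645 + 1.126) / 0.55)²
n = (5.038)²
n ≈ 25.38
Round up to the next whole number: n = 26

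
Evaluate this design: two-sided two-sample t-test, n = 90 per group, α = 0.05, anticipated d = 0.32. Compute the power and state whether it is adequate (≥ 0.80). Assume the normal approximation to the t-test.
Power ≈ 0.57; the study is underpowered (power < 0.80)

Power calculation (two-sample t-test, normal approximation):
z_β = d · √(n/2) - z_{α/2}
z_β = 0.32 · √(90/2) - 1.960
z_β = 0.32 · 6.708 - 1.960
z_β = 0.187

Power = Φ(z_β) = Φ(0.187) ≈ 0.574

Effect size d = 0.32 is small by Cohen's convention (0.2/0.5/0.8).

Threshold: power ≥ 0.80 is conventionally adequate.
Power ≈ 0.57 → the study is underpowered (power < 0.80).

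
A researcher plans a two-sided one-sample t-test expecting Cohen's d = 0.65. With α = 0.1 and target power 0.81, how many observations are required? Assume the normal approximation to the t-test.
n = 16

Sample size formula (one-sample t-test, normal approximation):
n = ((z_{α/2} + z_β) / d)²

z_{α/2} = 1.645 (for α = 0.1, two-sided)
z_β = 0.878 (for power = 0.81)
d = 0.65

n = ((1.645 + 0.878) / 0.65)²
n = (3.882)²
n ≈ 15.07
Round up to the next whole number: n = 16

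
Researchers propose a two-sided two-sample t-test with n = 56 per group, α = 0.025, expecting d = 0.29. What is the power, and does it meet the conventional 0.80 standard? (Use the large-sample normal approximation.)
Power ≈ 0.24; the study is underpowered (power < 0.80)

Power calculation (two-sample t-test, normal approximation):
z_β = d · √(n/2) - z_{α/2}
z_β = 0.29 · √(56/2) - 2.241
z_β = 0.29 · 5.292 - 2.241
z_β = -0.707

Power = Φ(z_β) = Φ(-0.707) ≈ 0.240

Effect size d = 0.29 is small by Cohen's convention (0.2/0.5/0.8).

Threshold: power ≥ 0.80 is conventionally adequate.
Power ≈ 0.24 → the study is underpowered (power < 0.80).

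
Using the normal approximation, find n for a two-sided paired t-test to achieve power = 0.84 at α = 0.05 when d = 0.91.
n = 11 pairs

Sample size formula (paired t-test, normal approximation):
n = ((z_{α/2} + z_β) / d)²

z_{α/2} = 1.960 (for α = 0.05, two-sided)
z_β = 0.994 (for power = 0.84)
d = 0.91

n = ((1.960 + 0.994) / 0.91)²
n = (3.246)²
n ≈ 10.54
Round up to the next whole number: n = 11 pairs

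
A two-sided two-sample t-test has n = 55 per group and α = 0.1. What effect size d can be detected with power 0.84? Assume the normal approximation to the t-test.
d ≈ 0.50

Minimum detectable effect (two-sample t-test, normal approximation):
d = (z_{α/2} + z_β) / √(n/2)
d = (1.645 + 0.994) / √(55/2)
d = 2.639 / 5.244
d ≈ 0.50

By Cohen's convention (0.2 small / 0.5 medium / 0.8 large): medium effect.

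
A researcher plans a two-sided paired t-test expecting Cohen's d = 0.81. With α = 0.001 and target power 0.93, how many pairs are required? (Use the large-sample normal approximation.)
n = 35 pairs

Sample size formula (paired t-test, normal approximation):
n = ((z_{α/2} + z_β) / d)²

z_{α/2} = 3.291 (for α = 0.001, two-sided)
z_β = 1.476 (for power = 0.93)
d = 0.81

n = ((3.291 + 1.476) / 0.81)²
n = (5.885)²
n ≈ 34.63
Round up to the next whole number: n = 35 pairs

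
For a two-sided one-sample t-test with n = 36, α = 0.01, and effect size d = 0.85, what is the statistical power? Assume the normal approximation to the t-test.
Power ≈ 0.99

Power calculation (one-sample t-test, normal approximation):
z_β = d · √n - z_{α/2}
z_β = 0.85 · √36 - 2.576
z_β = 0.85 · 6.000 - 2.576
z_β = 2.524

Power = Φ(z_β) = Φ(2.524) ≈ 0.994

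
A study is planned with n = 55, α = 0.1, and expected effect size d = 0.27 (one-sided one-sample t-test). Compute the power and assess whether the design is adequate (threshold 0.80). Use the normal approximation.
Power ≈ 0.76; the study is underpowered (power < 0.80)

Power calculation (one-sample t-test, normal approximation):
z_β = d · √n - z_α
z_β = 0.27 · √55 - 1.282
z_β = 0.27 · 7.416 - 1.282
z_β = 0.721

Power = Φ(z_β) = Φ(0.721) ≈ 0.764

Effect size d = 0.27 is small by Cohen's convention (0.2/0.5/0.8).

Threshold: power ≥ 0.80 is conventionally adequate.
Power ≈ 0.76 → the study is underpowered (power < 0.80).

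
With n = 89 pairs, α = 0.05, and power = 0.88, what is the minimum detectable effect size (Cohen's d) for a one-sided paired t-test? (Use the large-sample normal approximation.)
d ≈ 0.30

Minimum detectable effect (paired t-test, normal approximation):
d = (z_α + z_β) / √n
d = (1.645 + 1.175) / √89
d = 2.820 / 9.434
d ≈ 0.30

By Cohen's convention (0.2 small / 0.5 medium / 0.8 large): small effect.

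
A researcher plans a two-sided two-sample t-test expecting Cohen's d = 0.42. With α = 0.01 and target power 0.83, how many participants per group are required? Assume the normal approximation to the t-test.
n = 142 per group

Sample size formula (two-sample t-test, normal approximation):
n = 2 · ((z_{α/2} + z_β) / d)²

z_{α/2} = 2.576 (for α = 0.01, two-sided)
z_β = 0.954 (for power = 0.83)
d = 0.42

n = 2 · ((2.576 + 0.954) / 0.42)²
n = 2 · (8.405)²
n ≈ 141.29
Round up to the next whole number: n = 142 per group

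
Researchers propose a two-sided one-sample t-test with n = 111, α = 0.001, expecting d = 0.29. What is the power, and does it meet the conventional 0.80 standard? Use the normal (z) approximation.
Power ≈ 0.41; the study is underpowered (power < 0.80)

Power calculation (one-sample t-test, normal approximation):
z_β = d · √n - z_{α/2}
z_β = 0.29 · √111 - 3.291
z_β = 0.29 · 10.536 - 3.291
z_β = -0.235

Power = Φ(z_β) = Φ(-0.235) ≈ 0.407

Effect size d = 0.29 is small by Cohen's convention (0.2/0.5/0.8).

Threshold: power ≥ 0.80 is conventionally adequate.
Power ≈ 0.41 → the study is underpowered (power < 0.80).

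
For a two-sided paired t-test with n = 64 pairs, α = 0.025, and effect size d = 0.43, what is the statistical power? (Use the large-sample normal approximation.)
Power ≈ 0.88

Power calculation (paired t-test, normal approximation):
z_β = d · √n - z_{α/2}
z_β = 0.43 · √64 - 2.241
z_β = 0.43 · 8.000 - 2.241
z_β = 1.199

Power = Φ(z_β) = Φ(1.199) ≈ 0.885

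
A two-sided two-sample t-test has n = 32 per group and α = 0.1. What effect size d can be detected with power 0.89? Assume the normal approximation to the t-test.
d ≈ 0.72

Minimum detectable effect (two-sample t-test, normal approximation):
d = (z_{α/2} + z_β) / √(n/2)
d = (1.645 + 1.227) / √(32/2)
d = 2.871 / 4.000
d ≈ 0.72

By Cohen's convention (0.2 small / 0.5 medium / 0.8 large): medium effect.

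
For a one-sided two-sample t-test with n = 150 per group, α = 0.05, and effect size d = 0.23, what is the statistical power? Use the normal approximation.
Power ≈ 0.64

Power calculation (two-sample t-test, normal approximation):
z_β = d · √(n/2) - z_α
z_β = 0.23 · √(150/2) - 1.645
z_β = 0.23 · 8.660 - 1.645
z_β = 0.347

Power = Φ(z_β) = Φ(0.347) ≈ 0.636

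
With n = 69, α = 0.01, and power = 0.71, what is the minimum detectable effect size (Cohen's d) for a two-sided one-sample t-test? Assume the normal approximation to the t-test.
d ≈ 0.38

Minimum detectable effect (one-sample t-test, normal approximation):
d = (z_{α/2} + z_β) / √n
d = (2.576 + 0.553) / √69
d = 3.129 / 8.307
d ≈ 0.38

By Cohen's convention (0.2 small / 0.5 medium / 0.8 large): small effect.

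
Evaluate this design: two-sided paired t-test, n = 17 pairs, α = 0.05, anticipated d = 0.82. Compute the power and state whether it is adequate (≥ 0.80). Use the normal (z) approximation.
Power ≈ 0.92; the study is adequately powered (power ≥ 0.80)

Power calculation (paired t-test, normal approximation):
z_β = d · √n - z_{α/2}
z_β = 0.82 · √17 - 1.960
z_β = 0.82 · 4.123 - 1.960
z_β = 1.421

Power = Φ(z_β) = Φ(1.421) ≈ 0.922

Effect size d = 0.82 is large by Cohen's convention (0.2/0.5/0.8).

Threshold: power ≥ 0.80 is conventionally adequate.
Power ≈ 0.92 → the study is adequately powered (power ≥ 0.80).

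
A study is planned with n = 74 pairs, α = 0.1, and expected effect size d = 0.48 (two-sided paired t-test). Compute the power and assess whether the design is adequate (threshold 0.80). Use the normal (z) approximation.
Power ≈ 0.99; the study is adequately powered (power ≥ 0.80)

Power calculation (paired t-test, normal approximation):
z_β = d · √n - z_{α/2}
z_β = 0.48 · √74 - 1.645
z_β = 0.48 · 8.602 - 1.645
z_β = 2.484

Power = Φ(z_β) = Φ(2.484) ≈ 0.994

Effect size d = 0.48 is small by Cohen's convention (0.2/0.5/0.8).

Threshold: power ≥ 0.80 is conventionally adequate.
Power ≈ 0.99 → the study is adequately powered (power ≥ 0.80).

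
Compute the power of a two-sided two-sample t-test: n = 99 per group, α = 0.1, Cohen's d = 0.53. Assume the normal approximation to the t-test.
Power ≈ 0.98

Power calculation (two-sample t-test, normal approximation):
z_β = d · √(n/2) - z_{α/2}
z_β = 0.53 · √(99/2) - 1.645
z_β = 0.53 · 7.036 - 1.645
z_β = 2.084

Power = Φ(z_β) = Φ(2.084) ≈ 0.981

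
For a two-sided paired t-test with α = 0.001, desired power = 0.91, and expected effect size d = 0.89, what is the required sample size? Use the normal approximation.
n = 28 pairs

Sample size formula (paired t-test, normal approximation):
n = ((z_{α/2} + z_β) / d)²

z_{α/2} = 3.291 (for α = 0.001, two-sided)
z_β = 1.341 (for power = 0.91)
d = 0.89

n = ((3.291 + 1.341) / 0.89)²
n = (5.204)²
n ≈ 27.08
Round up to the next whole number: n = 28 pairs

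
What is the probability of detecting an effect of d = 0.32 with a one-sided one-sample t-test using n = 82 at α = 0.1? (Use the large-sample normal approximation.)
Power ≈ 0.95

Power calculation (one-sample t-test, normal approximation):
z_β = d · √n - z_α
z_β = 0.32 · √82 - 1.282
z_β = 0.32 · 9.055 - 1.282
z_β = 1.616

Power = Φ(z_β) = Φ(1.616) ≈ 0.947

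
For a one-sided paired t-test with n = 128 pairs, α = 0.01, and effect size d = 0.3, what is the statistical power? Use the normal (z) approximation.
Power ≈ 0.86

Power calculation (paired t-test, normal approximation):
z_β = d · √n - z_α
z_β = 0.3 · √128 - 2.326
z_β = 0.3 · 11.314 - 2.326
z_β = 1.068

Power = Φ(z_β) = Φ(1.068) ≈ 0.857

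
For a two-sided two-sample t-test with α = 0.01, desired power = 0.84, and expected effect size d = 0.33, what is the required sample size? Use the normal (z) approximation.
n = 235 per group

Sample size formula (two-sample t-test, normal approximation):
n = 2 · ((z_{α/2} + z_β) / d)²

z_{α/2} = 2.576 (for α = 0.01, two-sided)
z_β = 0.994 (for power = 0.84)
d = 0.33

n = 2 · ((2.576 + 0.994) / 0.33)²
n = 2 · (10.818)²
n ≈ 234.06
Round up to the next whole number: n = 235 per group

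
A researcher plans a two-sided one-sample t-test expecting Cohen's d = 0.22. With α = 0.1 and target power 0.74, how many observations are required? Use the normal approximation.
n = 109

Sample size formula (one-sample t-test, normal approximation):
n = ((z_{α/2} + z_β) / d)²

z_{α/2} = 1.645 (for α = 0.1, two-sided)
z_β = 0.643 (for power = 0.74)
d = 0.22

n = ((1.645 + 0.643) / 0.22)²
n = (10.400)²
n ≈ 108.16
Round up to the next whole number: n = 109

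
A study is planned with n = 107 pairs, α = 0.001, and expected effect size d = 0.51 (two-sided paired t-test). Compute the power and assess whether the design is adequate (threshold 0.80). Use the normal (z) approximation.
Power ≈ 0.98; the study is adequately powered (power ≥ 0.80)

Power calculation (paired t-test, normal approximation):
z_β = d · √n - z_{α/2}
z_β = 0.51 · √107 - 3.291
z_β = 0.51 · 10.344 - 3.291
z_β = 1.985

Power = Φ(z_β) = Φ(1.985) ≈ 0.976

Effect size d = 0.51 is medium by Cohen's convention (0.2/0.5/0.8).

Threshold: power ≥ 0.80 is conventionally adequate.
Power ≈ 0.98 → the study is adequately powered (power ≥ 0.80).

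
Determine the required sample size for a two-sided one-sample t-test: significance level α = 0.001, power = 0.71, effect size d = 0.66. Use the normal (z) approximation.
n = 34

Sample size formula (one-sample t-test, normal approximation):
n = ((z_{α/2} + z_β) / d)²

z_{α/2} = 3.291 (for α = 0.001, two-sided)
z_β = 0.553 (for power = 0.71)
d = 0.66

n = ((3.291 + 0.553) / 0.66)²
n = (5.824)²
n ≈ 33.92
Round up to the next whole number: n = 34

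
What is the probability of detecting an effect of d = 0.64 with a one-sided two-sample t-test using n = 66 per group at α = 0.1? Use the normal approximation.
Power ≈ 0.99

Power calculation (two-sample t-test, normal approximation):
z_β = d · √(n/2) - z_α
z_β = 0.64 · √(66/2) - 1.282
z_β = 0.64 · 5.745 - 1.282
z_β = 2.395

Power = Φ(z_β) = Φ(2.395) ≈ 0.992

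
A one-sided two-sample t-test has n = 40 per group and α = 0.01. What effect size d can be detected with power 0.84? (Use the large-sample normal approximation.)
d ≈ 0.74

Minimum detectable effect (two-sample t-test, normal approximation):
d = (z_α + z_β) / √(n/2)
d = (2.326 + 0.994) / √(40/2)
d = 3.321 / 4.472
d ≈ 0.74

By Cohen's convention (0.2 small / 0.5 medium / 0.8 large): medium effect.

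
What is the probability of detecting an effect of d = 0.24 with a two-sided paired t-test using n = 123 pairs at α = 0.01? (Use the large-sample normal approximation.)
Power ≈ 0.53

Power calculation (paired t-test, normal approximation):
z_β = d · √n - z_{α/2}
z_β = 0.24 · √123 - 2.576
z_β = 0.24 · 11.091 - 2.576
z_β = 0.086

Power = Φ(z_β) = Φ(0.086) ≈ 0.534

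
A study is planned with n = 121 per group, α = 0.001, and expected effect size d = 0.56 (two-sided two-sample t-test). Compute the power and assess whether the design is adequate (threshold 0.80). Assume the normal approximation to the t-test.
Power ≈ 0.86; the study is adequately powered (power ≥ 0.80)

Power calculation (two-sample t-test, normal approximation):
z_β = d · √(n/2) - z_{α/2}
z_β = 0.56 · √(121/2) - 3.291
z_β = 0.56 · 7.778 - 3.291
z_β = 1.065

Power = Φ(z_β) = Φ(1.065) ≈ 0.857

Effect size d = 0.56 is medium by Cohen's convention (0.2/0.5/0.8).

Threshold: power ≥ 0.80 is conventionally adequate.
Power ≈ 0.86 → the study is adequately powered (power ≥ 0.80).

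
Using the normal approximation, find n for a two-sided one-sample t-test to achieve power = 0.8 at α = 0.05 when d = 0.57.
n = 25

Sample size formula (one-sample t-test, normal approximation):
n = ((z_{α/2} + z_β) / d)²

z_{α/2} = 1.960 (for α = 0.05, two-sided)
z_β = 0.842 (for power = 0.8)
d = 0.57

n = ((1.960 + 0.842) / 0.57)²
n = (4.916)²
n ≈ 24.17
Round up to the next whole number: n = 25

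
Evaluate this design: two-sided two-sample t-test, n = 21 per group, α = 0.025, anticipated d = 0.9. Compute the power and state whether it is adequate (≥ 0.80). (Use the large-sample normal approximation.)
Power ≈ 0.75; the study is underpowered (power < 0.80)

Power calculation (two-sample t-test, normal approximation):
z_β = d · √(n/2) - z_{α/2}
z_β = 0.9 · √(21/2) - 2.241
z_β = 0.9 · 3.240 - 2.241
z_β = 0.675

Power = Φ(z_β) = Φ(0.675) ≈ 0.750

Effect size d = 0.9 is large by Cohen's convention (0.2/0.5/0.8).

Threshold: power ≥ 0.80 is conventionally adequate.
Power ≈ 0.75 → the study is underpowered (power < 0.80).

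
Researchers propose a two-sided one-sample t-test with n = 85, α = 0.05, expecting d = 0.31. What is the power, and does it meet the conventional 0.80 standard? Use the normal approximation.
Power ≈ 0.82; the study is adequately powered (power ≥ 0.80)

Power calculation (one-sample t-test, normal approximation):
z_β = d · √n - z_{α/2}
z_β = 0.31 · √85 - 1.960
z_β = 0.31 · 9.220 - 1.960
z_β = 0.898

Power = Φ(z_β) = Φ(0.898) ≈ 0.815

Effect size d = 0.31 is small by Cohen's convention (0.2/0.5/0.8).

Threshold: power ≥ 0.80 is conventionally adequate.
Power ≈ 0.82 → the study is adequately powered (power ≥ 0.80).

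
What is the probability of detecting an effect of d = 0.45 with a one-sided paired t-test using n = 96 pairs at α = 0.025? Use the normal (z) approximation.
Power ≈ 0.99

Power calculation (paired t-test, normal approximation):
z_β = d · √n - z_α
z_β = 0.45 · √96 - 1.960
z_β = 0.45 · 9.798 - 1.960
z_β = 2.449

Power = Φ(z_β) = Φ(2.449) ≈ 0.993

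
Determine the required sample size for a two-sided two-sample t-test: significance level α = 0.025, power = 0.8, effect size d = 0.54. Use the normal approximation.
n = 66 per group

Sample size formula (two-sample t-test, normal approximation):
n = 2 · ((z_{α/2} + z_β) / d)²

z_{α/2} = 2.241 (for α = 0.025, two-sided)
z_β = 0.842 (for power = 0.8)
d = 0.54

n = 2 · ((2.241 + 0.842) / 0.54)²
n = 2 · (5.709)²
n ≈ 65.19
Round up to the next whole number: n = 66 per group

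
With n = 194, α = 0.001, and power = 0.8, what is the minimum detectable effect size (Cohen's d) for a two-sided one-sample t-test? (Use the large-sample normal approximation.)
d ≈ 0.30

Minimum detectable effect (one-sample t-test, normal approximation):
d = (z_{α/2} + z_β) / √n
d = (3.291 + 0.842) / √194
d = 4.132 / 13.928
d ≈ 0.30

By Cohen's convention (0.2 small / 0.5 medium / 0.8 large): small effect.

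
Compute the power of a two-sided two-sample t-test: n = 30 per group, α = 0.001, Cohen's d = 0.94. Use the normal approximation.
Power ≈ 0.64

Power calculation (two-sample t-test, normal approximation):
z_β = d · √(n/2) - z_{α/2}
z_β = 0.94 · √(30/2) - 3.291
z_β = 0.94 · 3.873 - 3.291
z_β = 0.350

Power = Φ(z_β) = Φ(0.350) ≈ 0.637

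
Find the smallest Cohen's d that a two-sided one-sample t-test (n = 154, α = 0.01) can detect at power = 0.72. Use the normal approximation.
d ≈ 0.25

Minimum detectable effect (one-sample t-test, normal approximation):
d = (z_{α/2} + z_β) / √n
d = (2.576 + 0.583) / √154
d = 3.159 / 12.410
d ≈ 0.25

By Cohen's convention (0.2 small / 0.5 medium / 0.8 large): small effect.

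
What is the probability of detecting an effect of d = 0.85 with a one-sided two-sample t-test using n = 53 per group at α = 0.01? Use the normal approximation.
Power ≈ 0.98

Power calculation (two-sample t-test, normal approximation):
z_β = d · √(n/2) - z_α
z_β = 0.85 · √(53/2) - 2.326
z_β = 0.85 · 5.148 - 2.326
z_β = 2.049

Power = Φ(z_β) = Φ(2.049) ≈ 0.980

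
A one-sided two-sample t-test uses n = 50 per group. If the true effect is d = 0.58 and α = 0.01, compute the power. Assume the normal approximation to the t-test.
Power ≈ 0.72

Power calculation (two-sample t-test, normal approximation):
z_β = d · √(n/2) - z_α
z_β = 0.58 · √(50/2) - 2.326
z_β = 0.58 · 5.000 - 2.326
z_β = 0.574

Power = Φ(z_β) = Φ(0.574) ≈ 0.717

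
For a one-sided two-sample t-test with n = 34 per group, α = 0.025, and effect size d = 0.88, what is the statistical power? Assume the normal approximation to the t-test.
Power ≈ 0.95

Power calculation (two-sample t-test, normal approximation):
z_β = d · √(n/2) - z_α
z_β = 0.88 · √(34/2) - 1.960
z_β = 0.88 · 4.123 - 1.960
z_β = 1.668

Power = Φ(z_β) = Φ(1.668) ≈ 0.952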